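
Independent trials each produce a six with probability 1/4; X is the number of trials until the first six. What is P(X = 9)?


P(X=9) = (1-p)^8 * p = (3/4)^8 * 1/4
= 6561/65536 * 1/4 = 6561/262144

6561/262144


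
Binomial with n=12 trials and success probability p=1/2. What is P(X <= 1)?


P(X<=1) = P(X=0) + P(X=1)
= 1/4096 + 3/1024
= 13/4096

13/4096


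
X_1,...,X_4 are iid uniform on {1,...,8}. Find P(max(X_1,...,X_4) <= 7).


P(max <= 7) = P(all X_i <= 7) = (P(X_1 <= 7))^4
= (7/8)^4 = 2401/4096

2401/4096


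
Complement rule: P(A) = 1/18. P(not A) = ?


P(A') = 1 - P(A) = 1 - 1/18 = 17/18

17/18


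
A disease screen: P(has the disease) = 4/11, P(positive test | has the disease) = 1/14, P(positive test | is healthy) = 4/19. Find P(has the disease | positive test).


P(A) = P(A|B)P(B) + P(A|B')P(B') = 1/14*4/11 + 4/19*7/11 = 234/1463
P(B|A) = P(A|B)P(B)/P(A) = (2/77)/(234/1463) = 19/117

19/117


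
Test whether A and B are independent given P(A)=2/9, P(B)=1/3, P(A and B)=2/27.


P(A)*P(B) = 2/9*1/3 = 2/27
P(A∩B) = 2/27, which equals P(A)P(B), so independent

Yes, A and B are independent


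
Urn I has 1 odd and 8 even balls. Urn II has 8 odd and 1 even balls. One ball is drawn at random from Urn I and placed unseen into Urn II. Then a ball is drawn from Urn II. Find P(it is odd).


P(transfer odd) = 1/9; P(transfer even) = 8/9
If odd transferred: Urn II has 9 odd of 10, so P(odd|odd moved) = 9/10
If even transferred: Urn II has 8 odd of 10, so P(odd|even moved) = 4/5
By total probability: P(odd) = 1/9*9/10 + 8/9*4/5 = 73/90

73/90


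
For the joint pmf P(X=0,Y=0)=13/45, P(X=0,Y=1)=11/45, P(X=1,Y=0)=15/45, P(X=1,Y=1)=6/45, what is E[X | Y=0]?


P(Y=0) = 28/45
E[X|Y=0] = (0*13 + 1*15)/28 = 15/28

15/28


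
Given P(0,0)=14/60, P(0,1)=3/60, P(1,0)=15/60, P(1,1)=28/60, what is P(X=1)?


P(X=1) = P(1,0)+P(1,1) = 15/60 + 28/60 = 43/60

43/60


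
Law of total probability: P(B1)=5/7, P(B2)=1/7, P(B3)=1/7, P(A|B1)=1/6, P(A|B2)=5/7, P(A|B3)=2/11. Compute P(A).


P(A) = P(A|B1)P(B1) + P(A|B2)P(B2) + P(A|B3)P(B3)
= 1/6*5/7 + 5/7*1/7 + 2/11*1/7
= 5/42 + 5/49 + 2/77 = 799/3234

799/3234


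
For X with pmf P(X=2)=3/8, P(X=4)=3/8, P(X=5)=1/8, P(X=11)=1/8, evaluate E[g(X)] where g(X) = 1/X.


E[1/X] = sum(g(x)*P(x))
= 1/2*3/8 + 1/4*3/8 + 1/5*1/8 + 1/11*1/8
= 559/1760

559/1760


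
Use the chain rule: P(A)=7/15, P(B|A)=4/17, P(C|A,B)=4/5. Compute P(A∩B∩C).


P(A∩B∩C) = P(A) * P(B|A) * P(C|A∩B)
= 7/15 * 4/17 * 4/5
= 28/255 * 4/5 = 112/1275

112/1275


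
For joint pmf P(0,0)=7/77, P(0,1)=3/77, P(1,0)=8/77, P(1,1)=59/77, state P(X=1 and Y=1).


Read from table: P(X=1, Y=1) = 59/77

59/77


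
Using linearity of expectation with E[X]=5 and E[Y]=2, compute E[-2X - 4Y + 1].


E[-2X - 4Y + 1] = -2*E[X] - 4*E[Y] + 1
= (-2)*(5) + (-4)*(2) + (1)
= -10 - 8 + 1 = -17

-17


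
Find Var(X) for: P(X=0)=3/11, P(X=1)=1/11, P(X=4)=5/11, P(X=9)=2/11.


E[X] = 39/11, E[X^2] = 243/11
Var(X) = E[X^2] - (E[X])^2 = 243/11 - (39/11)^2 = 1152/121

1152/121


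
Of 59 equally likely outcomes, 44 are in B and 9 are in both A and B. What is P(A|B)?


P(A|B) = P(A∩B)/P(B) = (9/59)/(44/59) = 9/44

9/44


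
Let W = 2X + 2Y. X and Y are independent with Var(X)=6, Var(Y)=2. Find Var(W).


Independence => Cov(X,Y)=0
Var(2X + 2Y) = 2^2*Var(X) + 2^2*Var(Y)
= 4*6 + 4*2 = 32

32


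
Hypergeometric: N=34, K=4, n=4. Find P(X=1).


P(X=1) = C(4,1)*C(30,3) / C(34,4)
= 4*4060 / 46376
= 16240/46376 = 2030/5797

2030/5797


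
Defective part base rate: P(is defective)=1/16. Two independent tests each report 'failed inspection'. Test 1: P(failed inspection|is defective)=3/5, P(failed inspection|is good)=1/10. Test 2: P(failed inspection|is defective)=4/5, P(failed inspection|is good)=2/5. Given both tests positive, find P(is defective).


After test 1: P(+) = 3/5*1/16 + 1/10*15/16 = 21/160
P(B|+) = (3/80)/(21/160) = 2/7
After test 2 (use post1 as new prior): P(+) = 4/5*2/7 + 2/5*5/7 = 18/35
P(B|+,+) = (8/35)/(18/35) = 4/9

4/9


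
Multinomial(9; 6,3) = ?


9! = 362880
Denominator: 6!=720 * 3!=6
Coefficient = 362880 / 4320 = 84

84


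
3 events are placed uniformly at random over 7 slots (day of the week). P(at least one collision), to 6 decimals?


P(all different) = prod((7-i)/7 for i=0..2) = 0.612245
P(at least one match) = 1 - 0.612245 = 0.387755

0.387755


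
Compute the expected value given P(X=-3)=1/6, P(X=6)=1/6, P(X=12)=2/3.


E[X] = sum(x * P(x))
= -3*1/6 + 6*1/6 + 12*2/3
= 17/2

17/2


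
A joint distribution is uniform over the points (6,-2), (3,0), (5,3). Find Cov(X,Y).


E[X]=14/3, E[Y]=1/3, E[XY]=1
Cov(X,Y) = E[XY] - E[X]E[Y] = 1 - 14/3*1/3 = -5/9

-5/9


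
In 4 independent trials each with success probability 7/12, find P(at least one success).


P(at least one) = 1 - P(none)
P(none) = (1 - 7/12)^4 = (5/12)^4 = 625/20736
P(at least one) = 1 - 625/20736 = 20111/20736

20111/20736


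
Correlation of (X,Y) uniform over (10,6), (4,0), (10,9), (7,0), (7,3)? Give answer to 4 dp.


Cov(X,Y) = 6.8400, Var(X) = 5.0400, Var(Y) = 12.2400
rho = Cov/(sqrt(VarX)*sqrt(VarY)) = 0.8709

0.8709


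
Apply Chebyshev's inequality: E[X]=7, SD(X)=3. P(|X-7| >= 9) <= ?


k = 9/3 = 3
Chebyshev: P(|X-mu| >= k*sigma) <= 1/k^2 = 1/3^2 = 1/9

1/9


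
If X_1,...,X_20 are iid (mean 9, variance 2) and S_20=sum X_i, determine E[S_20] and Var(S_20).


E[S_n] = n*mu = 20*9 = 180
Var(S_n) = n*sigma^2 = 20*2 = 40

E[S_20]=180, Var(S_20)=40


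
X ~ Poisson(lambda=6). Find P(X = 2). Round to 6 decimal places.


P(X=2) = e^(-6) * 6^2 / 2!
≈ 0.002478752177 * 36 / 2
≈ 0.044618

0.044618


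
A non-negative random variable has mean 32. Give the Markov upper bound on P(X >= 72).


Markov: P(X >= a) <= E[X]/a
P(X >= 72) <= 32/72 = 4/9

4/9


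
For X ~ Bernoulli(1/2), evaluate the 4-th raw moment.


For Bernoulli: X in {0,1}
E[X^4] = 0^4*(1-1/2) + 1^4*1/2 = 1/2

1/2


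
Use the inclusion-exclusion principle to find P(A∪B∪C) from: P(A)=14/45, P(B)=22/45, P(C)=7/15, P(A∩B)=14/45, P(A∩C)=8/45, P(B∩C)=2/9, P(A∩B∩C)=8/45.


P(A∪B∪C) = P(A)+P(B)+P(C) - P(AB)-P(AC)-P(BC) + P(ABC)
= 14/45+22/45+7/15 - 14/45-8/45-2/9 + 8/45
= 11/15

11/15


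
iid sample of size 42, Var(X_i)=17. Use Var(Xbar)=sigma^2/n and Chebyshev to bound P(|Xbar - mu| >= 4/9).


Var(Xbar) = Var(X)/n = 17/42
Chebyshev: P(|Xbar-mu| >= 4/9) <= Var(Xbar)/(4/9)^2 = (17/42)/(16/81) = 459/224
Bound exceeds 1, so trivial bound: 1

1


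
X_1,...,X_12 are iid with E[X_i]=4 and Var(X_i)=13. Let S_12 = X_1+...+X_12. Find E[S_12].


E[S_n] = n*E[X_1] = 12*4 = 48

48


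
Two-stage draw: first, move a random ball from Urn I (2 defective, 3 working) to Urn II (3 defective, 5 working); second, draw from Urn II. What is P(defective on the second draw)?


P(transfer defective) = 2/5; P(transfer working) = 3/5
If defective transferred: Urn II has 4 defective of 9, so P(defective|defective moved) = 4/9
If working transferred: Urn II has 3 defective of 9, so P(defective|working moved) = 1/3
By total probability: P(defective) = 2/5*4/9 + 3/5*1/3 = 17/45

17/45


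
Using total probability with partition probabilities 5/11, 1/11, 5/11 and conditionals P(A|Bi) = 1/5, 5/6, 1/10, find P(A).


P(A) = P(A|B1)P(B1) + P(A|B2)P(B2) + P(A|B3)P(B3)
= 1/5*5/11 + 5/6*1/11 + 1/10*5/11
= 1/11 + 5/66 + 1/22 = 7/33

7/33


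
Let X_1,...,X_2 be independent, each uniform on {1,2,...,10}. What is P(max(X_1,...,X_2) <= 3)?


P(max <= 3) = P(all X_i <= 3) = (P(X_1 <= 3))^2
= (3/10)^2 = 9/100

9/100


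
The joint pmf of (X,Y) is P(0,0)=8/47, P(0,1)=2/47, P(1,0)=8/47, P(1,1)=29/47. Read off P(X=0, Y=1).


Read from table: P(X=0, Y=1) = 2/47

2/47


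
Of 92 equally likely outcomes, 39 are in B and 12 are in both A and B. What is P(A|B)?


P(A|B) = P(A∩B)/P(B) = (12/92)/(39/92) = 12/39 = 4/13

4/13


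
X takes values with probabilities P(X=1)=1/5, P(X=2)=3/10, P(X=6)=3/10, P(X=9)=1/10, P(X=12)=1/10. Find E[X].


E[X] = sum(x * P(x))
= 1*1/5 + 2*3/10 + 6*3/10 + 9*1/10 + 12*1/10
= 47/10

47/10


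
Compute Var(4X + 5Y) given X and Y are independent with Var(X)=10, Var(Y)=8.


Independence => Cov(X,Y)=0
Var(4X + 5Y) = 4^2*Var(X) + 5^2*Var(Y)
= 16*10 + 25*8 = 360

360


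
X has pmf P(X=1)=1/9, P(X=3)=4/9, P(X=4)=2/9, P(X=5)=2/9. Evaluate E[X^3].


E[X^3] = sum(x^3 * P(x))
= 1*1/9 + 27*4/9 + 64*2/9 + 125*2/9
= 487/9

487/9


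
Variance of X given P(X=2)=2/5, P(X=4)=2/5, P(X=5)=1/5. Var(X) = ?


E[X] = 17/5, E[X^2] = 13
Var(X) = E[X^2] - (E[X])^2 = 13 - (17/5)^2 = 36/25

36/25


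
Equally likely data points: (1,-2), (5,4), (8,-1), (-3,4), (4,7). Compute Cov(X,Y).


E[X]=3, E[Y]=12/5, E[XY]=26/5
Cov(X,Y) = E[XY] - E[X]E[Y] = 26/5 - 3*12/5 = -2

-2


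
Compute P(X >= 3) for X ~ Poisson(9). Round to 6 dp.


P(X>=3) = 1 - P(X<=2) = 1 - (e^(-9)*9^0/0! + e^(-9)*9^1/1! + e^(-9)*9^2/2!)
≈ 1 - (0.0001234098 + 0.0011106882 + 0.0049980971)
= 1 - 0.0062321951 = 0.9937678049
≈ 0.993768

0.993768


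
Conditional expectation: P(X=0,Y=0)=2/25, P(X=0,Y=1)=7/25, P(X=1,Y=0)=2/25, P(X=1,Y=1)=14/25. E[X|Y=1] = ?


P(Y=1) = 21/25
E[X|Y=1] = (0*7 + 1*14)/21 = 14/21 = 2/3

2/3


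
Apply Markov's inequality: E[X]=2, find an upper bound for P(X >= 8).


Markov: P(X >= a) <= E[X]/a
P(X >= 8) <= 2/8 = 1/4

1/4


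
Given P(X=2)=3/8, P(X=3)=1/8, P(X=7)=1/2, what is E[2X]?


E[2X] = sum(g(x)*P(x))
= 4*3/8 + 6*1/8 + 14*1/2
= 37/4

37/4


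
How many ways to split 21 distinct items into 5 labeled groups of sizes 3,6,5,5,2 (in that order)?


21! = 51090942171709440000
Denominator: 3!=6 * 6!=720 * 5!=120 * 5!=120 * 2!=2
Coefficient = 51090942171709440000 / 124416000 = 410646075840

410646075840


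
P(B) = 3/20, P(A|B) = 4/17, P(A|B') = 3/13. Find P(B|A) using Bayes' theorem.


P(A) = P(A|B)P(B) + P(A|B')P(B') = 4/17*3/20 + 3/13*17/20 = 1023/4420
P(B|A) = P(A|B)P(B)/P(A) = (3/85)/(1023/4420) = 52/341

52/341


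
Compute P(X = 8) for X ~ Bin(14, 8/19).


P(X=8) = C(14,8) * p^8 * (1-p)^6
= 3003 * 16777216/16983563041 * 1771561/47045881
= 89254750247190528/799006685782884121

89254750247190528/799006685782884121


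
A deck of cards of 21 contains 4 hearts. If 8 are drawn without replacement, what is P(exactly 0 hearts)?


P(X=0) = C(4,0)*C(17,8) / C(21,8)
= 1*24310 / 203490
= 24310/203490 = 143/1197

143/1197


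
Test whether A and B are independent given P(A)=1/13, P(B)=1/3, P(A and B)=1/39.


P(A)*P(B) = 1/13*1/3 = 1/39
P(A∩B) = 1/39, which equals P(A)P(B), so independent

Yes, A and B are independent


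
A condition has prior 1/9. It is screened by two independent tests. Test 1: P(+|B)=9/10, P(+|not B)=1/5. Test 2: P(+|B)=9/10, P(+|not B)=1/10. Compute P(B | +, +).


After test 1: P(+) = 9/10*1/9 + 1/5*8/9 = 5/18
P(B|+) = (1/10)/(5/18) = 9/25
After test 2 (use post1 as new prior): P(+) = 9/10*9/25 + 1/10*16/25 = 97/250
P(B|+,+) = (81/250)/(97/250) = 81/97

81/97


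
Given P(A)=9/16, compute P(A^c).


P(A') = 1 - P(A) = 1 - 9/16 = 7/16

7/16


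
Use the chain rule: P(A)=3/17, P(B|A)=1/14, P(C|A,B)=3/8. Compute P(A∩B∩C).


P(A∩B∩C) = P(A) * P(B|A) * P(C|A∩B)
= 3/17 * 1/14 * 3/8
= 3/238 * 3/8 = 9/1904

9/1904


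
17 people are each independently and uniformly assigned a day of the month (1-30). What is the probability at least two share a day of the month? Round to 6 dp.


P(all different) = prod((30-i)/30 for i=0..16) = 0.003299
P(at least one match) = 1 - 0.003299 = 0.996701

0.996701


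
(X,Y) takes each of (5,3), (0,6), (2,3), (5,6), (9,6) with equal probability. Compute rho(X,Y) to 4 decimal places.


Cov(X,Y) = 0.8400, Var(X) = 9.3600, Var(Y) = 2.1600
rho = Cov/(sqrt(VarX)*sqrt(VarY)) = 0.1868

0.1868


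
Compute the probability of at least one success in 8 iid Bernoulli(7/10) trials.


P(at least one) = 1 - P(none)
P(none) = (1 - 7/10)^8 = (3/10)^8 = 6561/100000000
P(at least one) = 1 - 6561/100000000 = 99993439/100000000

99993439/100000000


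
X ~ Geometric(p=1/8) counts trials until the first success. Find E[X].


For geometric (trials until first success), E[X] = 1/p = 1/(1/8) = 8

8


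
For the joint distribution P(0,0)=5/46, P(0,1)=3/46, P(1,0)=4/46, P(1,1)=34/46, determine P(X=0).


P(X=0) = P(0,0)+P(0,1) = 5/46 + 3/46 = 8/46 = 4/23

4/23


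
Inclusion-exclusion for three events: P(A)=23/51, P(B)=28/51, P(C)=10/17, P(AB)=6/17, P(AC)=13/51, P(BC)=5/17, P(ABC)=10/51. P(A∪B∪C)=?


P(A∪B∪C) = P(A)+P(B)+P(C) - P(AB)-P(AC)-P(BC) + P(ABC)
= 23/51+28/51+10/17 - 6/17-13/51-5/17 + 10/51
= 15/17

15/17


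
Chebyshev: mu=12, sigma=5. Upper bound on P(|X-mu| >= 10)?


k = 10/5 = 2
Chebyshev: P(|X-mu| >= k*sigma) <= 1/k^2 = 1/2^2 = 1/4

1/4


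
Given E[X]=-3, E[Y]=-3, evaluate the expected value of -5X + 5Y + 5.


E[-5X + 5Y + 5] = -5*E[X] + 5*E[Y] + 5
= (-5)*(-3) + (5)*(-3) + (5)
= 15 - 15 + 5 = 5

5


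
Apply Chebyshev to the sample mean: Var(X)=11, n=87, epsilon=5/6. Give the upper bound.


Var(Xbar) = Var(X)/n = 11/87
Chebyshev: P(|Xbar-mu| >= 5/6) <= Var(Xbar)/(5/6)^2 = (11/87)/(25/36) = 132/725

132/725


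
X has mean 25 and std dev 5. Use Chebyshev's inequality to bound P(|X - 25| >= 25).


k = 25/5 = 5
Chebyshev: P(|X-mu| >= k*sigma) <= 1/k^2 = 1/5^2 = 1/25

1/25


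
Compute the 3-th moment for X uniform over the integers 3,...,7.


E[X^3] = (1/5) * sum(x^3 for x=3..7)
= 775/5 = 155

155


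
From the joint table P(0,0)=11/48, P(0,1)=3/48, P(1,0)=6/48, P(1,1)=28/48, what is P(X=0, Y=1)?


Read from table: P(X=0, Y=1) = 3/48 = 1/16

1/16


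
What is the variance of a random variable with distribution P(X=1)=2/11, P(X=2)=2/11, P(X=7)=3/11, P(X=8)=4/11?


E[X] = 59/11, E[X^2] = 413/11
Var(X) = E[X^2] - (E[X])^2 = 413/11 - (59/11)^2 = 1062/121

1062/121


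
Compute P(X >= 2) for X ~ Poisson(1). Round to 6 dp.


P(X>=2) = 1 - P(X<=1) = 1 - (e^(-1)*1^0/0! + e^(-1)*1^1/1!)
≈ 1 - (0.3678794412 + 0.3678794412)
= 1 - 0.7357588824 = 0.2642411176
≈ 0.264241

0.264241


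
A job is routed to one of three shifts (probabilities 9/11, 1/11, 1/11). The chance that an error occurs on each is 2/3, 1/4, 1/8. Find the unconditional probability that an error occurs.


P(A) = P(A|B1)P(B1) + P(A|B2)P(B2) + P(A|B3)P(B3)
= 2/3*9/11 + 1/4*1/11 + 1/8*1/11
= 6/11 + 1/44 + 1/88 = 51/88

51/88


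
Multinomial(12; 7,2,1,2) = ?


12! = 479001600
Denominator: 7!=5040 * 2!=2 * 1!=1 * 2!=2
Coefficient = 479001600 / 20160 = 23760

23760


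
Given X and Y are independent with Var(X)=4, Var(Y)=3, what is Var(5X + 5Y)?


Independence => Cov(X,Y)=0
Var(5X + 5Y) = 5^2*Var(X) + 5^2*Var(Y)
= 25*4 + 25*3 = 175

175


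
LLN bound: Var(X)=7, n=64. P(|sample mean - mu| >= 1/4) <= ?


Var(Xbar) = Var(X)/n = 7/64
Chebyshev: P(|Xbar-mu| >= 1/4) <= Var(Xbar)/(1/4)^2 = (7/64)/(1/16) = 7/4
Bound exceeds 1, so trivial bound: 1

1


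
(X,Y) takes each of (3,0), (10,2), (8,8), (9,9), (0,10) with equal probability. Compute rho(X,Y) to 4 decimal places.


Cov(X,Y) = -1.8000, Var(X) = 14.8000, Var(Y) = 16.1600
rho = Cov/(sqrt(VarX)*sqrt(VarY)) = -0.1164

-0.1164


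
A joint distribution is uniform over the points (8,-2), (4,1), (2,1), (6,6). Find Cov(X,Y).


E[X]=5, E[Y]=3/2, E[XY]=13/2
Cov(X,Y) = E[XY] - E[X]E[Y] = 13/2 - 5*3/2 = -1

-1


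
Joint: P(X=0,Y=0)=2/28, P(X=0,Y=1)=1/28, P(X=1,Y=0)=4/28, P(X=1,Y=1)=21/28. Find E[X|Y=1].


P(Y=1) = 22/28
E[X|Y=1] = (0*1 + 1*21)/22 = 21/22

21/22


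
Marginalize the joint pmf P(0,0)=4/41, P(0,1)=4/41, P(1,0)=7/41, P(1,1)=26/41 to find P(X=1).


P(X=1) = P(1,0)+P(1,1) = 7/41 + 26/41 = 33/41

33/41


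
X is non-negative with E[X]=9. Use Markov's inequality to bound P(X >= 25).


Markov: P(X >= a) <= E[X]/a
P(X >= 25) <= 9/25

9/25


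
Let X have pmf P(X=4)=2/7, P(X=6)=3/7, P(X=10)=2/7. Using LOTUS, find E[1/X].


E[1/X] = sum(g(x)*P(x))
= 1/4*2/7 + 1/6*3/7 + 1/10*2/7
= 6/35

6/35


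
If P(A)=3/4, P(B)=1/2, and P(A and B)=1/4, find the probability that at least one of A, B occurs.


P(A∪B) = P(A) + P(B) - P(A∩B)
= 3/4 + 1/2 - 1/4 = 1

1


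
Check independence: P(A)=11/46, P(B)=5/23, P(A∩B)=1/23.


P(A)*P(B) = 11/46*5/23 = 55/1058
P(A∩B) = 1/23 != 55/1058, so not independent

No, A and B are not independent


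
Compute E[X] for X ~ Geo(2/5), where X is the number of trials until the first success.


For geometric (trials until first success), E[X] = 1/p = 1/(2/5) = 5/2

5/2


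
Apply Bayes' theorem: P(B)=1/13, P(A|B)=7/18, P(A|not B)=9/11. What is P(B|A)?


P(A) = P(A|B)P(B) + P(A|B')P(B') = 7/18*1/13 + 9/11*12/13 = 2021/2574
P(B|A) = P(A|B)P(B)/P(A) = (7/234)/(2021/2574) = 77/2021

77/2021


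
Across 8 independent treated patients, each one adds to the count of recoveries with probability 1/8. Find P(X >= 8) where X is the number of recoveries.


P(X>=8) = P(X=8)
= 1/16777216
= 1/16777216

1/16777216


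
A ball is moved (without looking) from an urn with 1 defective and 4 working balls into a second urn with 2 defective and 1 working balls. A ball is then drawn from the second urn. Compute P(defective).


P(transfer defective) = 1/5; P(transfer working) = 4/5
If defective transferred: Urn II has 3 defective of 4, so P(defective|defective moved) = 3/4
If working transferred: Urn II has 2 defective of 4, so P(defective|working moved) = 1/2
By total probability: P(defective) = 1/5*3/4 + 4/5*1/2 = 11/20

11/20


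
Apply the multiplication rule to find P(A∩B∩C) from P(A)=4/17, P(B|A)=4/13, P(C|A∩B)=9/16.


P(A∩B∩C) = P(A) * P(B|A) * P(C|A∩B)
= 4/17 * 4/13 * 9/16
= 16/221 * 9/16 = 9/221

9/221


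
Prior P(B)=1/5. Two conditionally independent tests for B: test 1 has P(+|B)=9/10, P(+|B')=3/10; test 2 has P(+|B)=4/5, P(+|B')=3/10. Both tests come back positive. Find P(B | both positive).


After test 1: P(+) = 9/10*1/5 + 3/10*4/5 = 21/50
P(B|+) = (9/50)/(21/50) = 3/7
After test 2 (use post1 as new prior): P(+) = 4/5*3/7 + 3/10*4/7 = 18/35
P(B|+,+) = (12/35)/(18/35) = 2/3

2/3


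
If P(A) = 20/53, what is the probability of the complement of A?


P(A') = 1 - P(A) = 1 - 20/53 = 33/53

33/53


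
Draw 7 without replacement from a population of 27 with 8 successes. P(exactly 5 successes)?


P(X=5) = C(8,5)*C(19,2) / C(27,7)
= 56*171 / 888030
= 9576/888030 = 532/49335

532/49335


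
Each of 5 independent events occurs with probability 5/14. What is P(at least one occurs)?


P(at least one) = 1 - P(none)
P(none) = (1 - 5/14)^5 = (9/14)^5 = 59049/537824
P(at least one) = 1 - 59049/537824 = 478775/537824

478775/537824


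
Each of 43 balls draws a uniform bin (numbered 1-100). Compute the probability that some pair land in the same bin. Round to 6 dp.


P(all different) = prod((100-i)/100 for i=0..42) = 0.000023
P(at least one match) = 1 - 0.000023 = 0.999977

0.999977


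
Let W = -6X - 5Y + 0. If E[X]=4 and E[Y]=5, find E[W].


E[-6X - 5Y + 0] = -6*E[X] - 5*E[Y] + 0
= (-6)*(4) + (-5)*(5) + (0)
= -24 - 25 + 0 = -49

-49


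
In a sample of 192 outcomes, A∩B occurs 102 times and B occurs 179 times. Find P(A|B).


P(A|B) = P(A∩B)/P(B) = (102/192)/(179/192) = 102/179

102/179


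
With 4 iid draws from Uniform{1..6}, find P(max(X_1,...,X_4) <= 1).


P(max <= 1) = P(all X_i <= 1) = (P(X_1 <= 1))^4
= (1/6)^4 = 1/1296

1/1296


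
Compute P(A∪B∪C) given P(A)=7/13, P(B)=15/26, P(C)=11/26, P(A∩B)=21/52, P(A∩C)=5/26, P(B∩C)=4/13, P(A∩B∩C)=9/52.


P(A∪B∪C) = P(A)+P(B)+P(C) - P(AB)-P(AC)-P(BC) + P(ABC)
= 7/13+15/26+11/26 - 21/52-5/26-4/13 + 9/52
= 21/26

21/26


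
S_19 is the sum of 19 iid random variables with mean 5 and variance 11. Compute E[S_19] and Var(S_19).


E[S_n] = n*mu = 19*5 = 95
Var(S_n) = n*sigma^2 = 19*11 = 209

E[S_19]=95, Var(S_19)=209


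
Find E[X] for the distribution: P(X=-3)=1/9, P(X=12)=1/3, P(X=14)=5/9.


E[X] = sum(x * P(x))
= -3*1/9 + 12*1/3 + 14*5/9
= 103/9

103/9


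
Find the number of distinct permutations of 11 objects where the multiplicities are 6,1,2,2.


11! = 39916800
Denominator: 6!=720 * 1!=1 * 2!=2 * 2!=2
Coefficient = 39916800 / 2880 = 13860

13860


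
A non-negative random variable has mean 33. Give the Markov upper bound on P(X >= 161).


Markov: P(X >= a) <= E[X]/a
P(X >= 161) <= 33/161

33/161


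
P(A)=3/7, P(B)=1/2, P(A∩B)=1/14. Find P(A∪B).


P(A∪B) = P(A) + P(B) - P(A∩B)
= 3/7 + 1/2 - 1/14 = 6/7

6/7


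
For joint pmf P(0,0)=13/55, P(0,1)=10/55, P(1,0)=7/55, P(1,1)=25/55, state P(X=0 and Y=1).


Read from table: P(X=0, Y=1) = 10/55 = 2/11

2/11


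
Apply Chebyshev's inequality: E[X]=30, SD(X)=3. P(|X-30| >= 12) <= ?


k = 12/3 = 4
Chebyshev: P(|X-mu| >= k*sigma) <= 1/k^2 = 1/4^2 = 1/16

1/16


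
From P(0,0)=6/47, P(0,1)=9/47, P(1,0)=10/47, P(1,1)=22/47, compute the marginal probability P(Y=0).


P(Y=0) = P(0,0)+P(1,0) = 6/47 + 10/47 = 16/47

16/47


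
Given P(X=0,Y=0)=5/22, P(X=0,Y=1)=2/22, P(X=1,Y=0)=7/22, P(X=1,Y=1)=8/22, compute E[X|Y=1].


P(Y=1) = 10/22
E[X|Y=1] = (0*2 + 1*8)/10 = 8/10 = 4/5

4/5


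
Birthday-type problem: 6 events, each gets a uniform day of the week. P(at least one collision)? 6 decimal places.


P(all different) = prod((7-i)/7 for i=0..5) = 0.042839
P(at least one match) = 1 - 0.042839 = 0.957161

0.957161


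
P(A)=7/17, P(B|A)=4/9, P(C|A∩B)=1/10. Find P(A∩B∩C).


P(A∩B∩C) = P(A) * P(B|A) * P(C|A∩B)
= 7/17 * 4/9 * 1/10
= 28/153 * 1/10 = 14/765

14/765


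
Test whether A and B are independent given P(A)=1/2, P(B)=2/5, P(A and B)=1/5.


P(A)*P(B) = 1/2*2/5 = 1/5
P(A∩B) = 1/5, which equals P(A)P(B), so independent

Yes, A and B are independent


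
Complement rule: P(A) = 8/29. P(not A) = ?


P(A') = 1 - P(A) = 1 - 8/29 = 21/29

21/29


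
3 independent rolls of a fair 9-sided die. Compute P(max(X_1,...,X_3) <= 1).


P(max <= 1) = P(all X_i <= 1) = (P(X_1 <= 1))^3
= (1/9)^3 = 1/729

1/729


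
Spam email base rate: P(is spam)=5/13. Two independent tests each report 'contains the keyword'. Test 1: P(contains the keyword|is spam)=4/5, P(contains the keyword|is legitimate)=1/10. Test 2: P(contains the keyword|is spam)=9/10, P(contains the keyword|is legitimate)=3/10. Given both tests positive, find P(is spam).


After test 1: P(+) = 4/5*5/13 + 1/10*8/13 = 24/65
P(B|+) = (4/13)/(24/65) = 5/6
After test 2 (use post1 as new prior): P(+) = 9/10*5/6 + 3/10*1/6 = 4/5
P(B|+,+) = (3/4)/(4/5) = 15/16

15/16


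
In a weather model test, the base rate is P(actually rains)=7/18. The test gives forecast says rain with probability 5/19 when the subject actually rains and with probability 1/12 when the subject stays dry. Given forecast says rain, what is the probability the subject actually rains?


P(A) = P(A|B)P(B) + P(A|B')P(B') = 5/19*7/18 + 1/12*11/18 = 629/4104
P(B|A) = P(A|B)P(B)/P(A) = (35/342)/(629/4104) = 420/629

420/629


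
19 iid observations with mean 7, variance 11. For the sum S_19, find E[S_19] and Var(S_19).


E[S_n] = n*mu = 19*7 = 133
Var(S_n) = n*sigma^2 = 19*11 = 209

E[S_19]=133, Var(S_19)=209


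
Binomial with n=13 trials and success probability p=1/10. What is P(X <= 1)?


P(X<=1) = P(X=0) + P(X=1)
= 2541865828329/10000000000000 + 3671583974253/10000000000000
= 3106724901291/5000000000000

3106724901291/5000000000000


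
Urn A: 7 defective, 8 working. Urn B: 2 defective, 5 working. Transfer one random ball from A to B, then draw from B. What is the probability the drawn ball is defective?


P(transfer defective) = 7/15; P(transfer working) = 8/15
If defective transferred: Urn II has 3 defective of 8, so P(defective|defective moved) = 3/8
If working transferred: Urn II has 2 defective of 8, so P(defective|working moved) = 1/4
By total probability: P(defective) = 7/15*3/8 + 8/15*1/4 = 37/120

37/120


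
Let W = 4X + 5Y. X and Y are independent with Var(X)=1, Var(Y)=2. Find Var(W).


Independence => Cov(X,Y)=0
Var(4X + 5Y) = 4^2*Var(X) + 5^2*Var(Y)
= 16*1 + 25*2 = 66

66


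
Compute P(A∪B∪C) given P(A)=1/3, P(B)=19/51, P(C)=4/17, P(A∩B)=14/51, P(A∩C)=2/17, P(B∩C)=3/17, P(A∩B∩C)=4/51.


P(A∪B∪C) = P(A)+P(B)+P(C) - P(AB)-P(AC)-P(BC) + P(ABC)
= 1/3+19/51+4/17 - 14/51-2/17-3/17 + 4/51
= 23/51

23/51


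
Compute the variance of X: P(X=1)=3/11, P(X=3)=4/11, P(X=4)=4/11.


E[X] = 31/11, E[X^2] = 103/11
Var(X) = E[X^2] - (E[X])^2 = 103/11 - (31/11)^2 = 172/121

172/121


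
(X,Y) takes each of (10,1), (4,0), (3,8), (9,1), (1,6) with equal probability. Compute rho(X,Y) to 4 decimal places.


Cov(X,Y) = -7.4800, Var(X) = 12.2400, Var(Y) = 10.1600
rho = Cov/(sqrt(VarX)*sqrt(VarY)) = -0.6708

-0.6708


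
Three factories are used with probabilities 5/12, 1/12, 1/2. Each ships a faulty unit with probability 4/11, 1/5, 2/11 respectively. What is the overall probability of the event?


P(A) = P(A|B1)P(B1) + P(A|B2)P(B2) + P(A|B3)P(B3)
= 4/11*5/12 + 1/5*1/12 + 2/11*1/2
= 5/33 + 1/60 + 1/11 = 57/220

57/220


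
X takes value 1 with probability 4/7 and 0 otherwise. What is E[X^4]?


For Bernoulli: X in {0,1}
E[X^4] = 0^4*(1-4/7) + 1^4*4/7 = 4/7

4/7


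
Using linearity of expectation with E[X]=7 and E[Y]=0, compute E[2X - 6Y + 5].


E[2X - 6Y + 5] = 2*E[X] - 6*E[Y] + 5
= (2)*(7) + (-6)*(0) + (5)
= 14 + 0 + 5 = 19

19


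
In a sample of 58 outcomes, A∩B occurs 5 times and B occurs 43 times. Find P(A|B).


P(A|B) = P(A∩B)/P(B) = (5/58)/(43/58) = 5/43

5/43


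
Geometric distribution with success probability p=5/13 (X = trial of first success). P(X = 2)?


P(X=2) = (1-p)^1 * p = (8/13)^1 * 5/13
= 8/13 * 5/13 = 40/169

40/169


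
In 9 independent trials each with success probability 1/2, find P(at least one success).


P(at least one) = 1 - P(none)
P(none) = (1 - 1/2)^9 = (1/2)^9 = 1/512
P(at least one) = 1 - 1/512 = 511/512

511/512


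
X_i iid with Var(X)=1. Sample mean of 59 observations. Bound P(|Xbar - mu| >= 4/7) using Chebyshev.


Var(Xbar) = Var(X)/n = 1/59
Chebyshev: P(|Xbar-mu| >= 4/7) <= Var(Xbar)/(4/7)^2 = (1/59)/(16/49) = 49/944

49/944


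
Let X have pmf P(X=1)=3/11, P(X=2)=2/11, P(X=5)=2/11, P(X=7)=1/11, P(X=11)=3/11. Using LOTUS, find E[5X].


E[5X] = sum(g(x)*P(x))
= 5*3/11 + 10*2/11 + 25*2/11 + 35*1/11 + 55*3/11
= 285/11

285/11


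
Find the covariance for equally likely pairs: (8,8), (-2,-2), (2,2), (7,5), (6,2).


E[X]=21/5, E[Y]=3, E[XY]=119/5
Cov(X,Y) = E[XY] - E[X]E[Y] = 119/5 - 21/5*3 = 56/5

56/5


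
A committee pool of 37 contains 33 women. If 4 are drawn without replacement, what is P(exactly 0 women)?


P(X=0) = C(33,0)*C(4,4) / C(37,4)
= 1*1 / 66045
= 1/66045

1/66045


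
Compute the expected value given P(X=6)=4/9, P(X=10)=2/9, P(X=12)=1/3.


E[X] = sum(x * P(x))
= 6*4/9 + 10*2/9 + 12*1/3
= 80/9

80/9


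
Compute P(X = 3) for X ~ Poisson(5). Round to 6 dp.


P(X=3) = e^(-5) * 5^3 / 3!
≈ 0.006737946999 * 125 / 6
≈ 0.140374

0.140374


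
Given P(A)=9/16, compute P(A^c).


P(A') = 1 - P(A) = 1 - 9/16 = 7/16

7/16


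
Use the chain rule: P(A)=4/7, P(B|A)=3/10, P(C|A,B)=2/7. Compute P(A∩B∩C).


P(A∩B∩C) = P(A) * P(B|A) * P(C|A∩B)
= 4/7 * 3/10 * 2/7
= 6/35 * 2/7 = 12/245

12/245


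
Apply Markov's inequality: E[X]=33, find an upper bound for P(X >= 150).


Markov: P(X >= a) <= E[X]/a
P(X >= 150) <= 33/150 = 11/50

11/50


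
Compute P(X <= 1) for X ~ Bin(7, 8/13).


P(X<=1) = P(X=0) + P(X=1)
= 78125/62748517 + 875000/62748517
= 953125/62748517

953125/62748517


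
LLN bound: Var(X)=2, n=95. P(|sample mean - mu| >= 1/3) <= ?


Var(Xbar) = Var(X)/n = 2/95
Chebyshev: P(|Xbar-mu| >= 1/3) <= Var(Xbar)/(1/3)^2 = (2/95)/(1/9) = 18/95

18/95


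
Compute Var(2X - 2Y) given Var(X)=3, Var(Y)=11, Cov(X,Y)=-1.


Var(2X - 2Y) = 2^2*Var(X) + (-2)^2*Var(Y) + 2*2*(-2)*Cov(X,Y)
= 4*3 + 4*11 - 8*(-1)
= 12 + 44 + 8 = 64

64


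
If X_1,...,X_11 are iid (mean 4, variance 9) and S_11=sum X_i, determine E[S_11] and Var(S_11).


E[S_n] = n*mu = 11*4 = 44
Var(S_n) = n*sigma^2 = 11*9 = 99

E[S_11]=44, Var(S_11)=99


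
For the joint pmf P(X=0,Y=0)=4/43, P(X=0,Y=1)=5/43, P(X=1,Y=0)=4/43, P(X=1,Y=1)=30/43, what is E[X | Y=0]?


P(Y=0) = 8/43
E[X|Y=0] = (0*4 + 1*4)/8 = 4/8 = 1/2

1/2


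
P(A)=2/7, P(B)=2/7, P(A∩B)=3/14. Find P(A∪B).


P(A∪B) = P(A) + P(B) - P(A∩B)
= 2/7 + 2/7 - 3/14 = 5/14

5/14


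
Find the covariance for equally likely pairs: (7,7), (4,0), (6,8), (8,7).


E[X]=25/4, E[Y]=11/2, E[XY]=153/4
Cov(X,Y) = E[XY] - E[X]E[Y] = 153/4 - 25/4*11/2 = 31/8

31/8


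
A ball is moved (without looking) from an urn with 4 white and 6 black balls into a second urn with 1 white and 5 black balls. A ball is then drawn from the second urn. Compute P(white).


P(transfer white) = 4/10 = 2/5; P(transfer black) = 3/5
If white transferred: Urn II has 2 white of 7, so P(white|white moved) = 2/7
If black transferred: Urn II has 1 white of 7, so P(white|black moved) = 1/7
By total probability: P(white) = 2/5*2/7 + 3/5*1/7 = 1/5

1/5


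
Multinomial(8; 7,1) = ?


8! = 40320
Denominator: 7!=5040 * 1!=1
Coefficient = 40320 / 5040 = 8

8


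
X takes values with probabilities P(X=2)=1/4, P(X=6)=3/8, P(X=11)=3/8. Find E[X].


E[X] = sum(x * P(x))
= 2*1/4 + 6*3/8 + 11*3/8
= 55/8

55/8


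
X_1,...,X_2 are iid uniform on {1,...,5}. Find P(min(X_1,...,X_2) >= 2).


P(min >= 2) = P(all X_i >= 2) = (P(X_1 >= 2))^2
= (4/5)^2 = 16/25

16/25


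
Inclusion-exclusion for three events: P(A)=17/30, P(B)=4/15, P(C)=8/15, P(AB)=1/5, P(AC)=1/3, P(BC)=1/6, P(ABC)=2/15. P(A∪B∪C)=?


P(A∪B∪C) = P(A)+P(B)+P(C) - P(AB)-P(AC)-P(BC) + P(ABC)
= 17/30+4/15+8/15 - 1/5-1/3-1/6 + 2/15
= 4/5

4/5


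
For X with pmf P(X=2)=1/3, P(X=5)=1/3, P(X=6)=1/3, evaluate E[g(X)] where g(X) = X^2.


E[X^2] = sum(g(x)*P(x))
= 4*1/3 + 25*1/3 + 36*1/3
= 65/3

65/3


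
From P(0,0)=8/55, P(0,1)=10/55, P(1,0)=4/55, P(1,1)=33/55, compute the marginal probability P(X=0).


P(X=0) = P(0,0)+P(0,1) = 8/55 + 10/55 = 18/55

18/55


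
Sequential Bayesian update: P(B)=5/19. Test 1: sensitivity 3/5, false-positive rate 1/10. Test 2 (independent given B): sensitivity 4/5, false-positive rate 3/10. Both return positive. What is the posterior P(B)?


After test 1: P(+) = 3/5*5/19 + 1/10*14/19 = 22/95
P(B|+) = (3/19)/(22/95) = 15/22
After test 2 (use post1 as new prior): P(+) = 4/5*15/22 + 3/10*7/22 = 141/220
P(B|+,+) = (6/11)/(141/220) = 40/47

40/47


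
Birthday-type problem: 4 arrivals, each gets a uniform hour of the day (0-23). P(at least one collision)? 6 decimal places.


P(all different) = prod((24-i)/24 for i=0..3) = 0.768663
P(at least one match) = 1 - 0.768663 = 0.231337

0.231337


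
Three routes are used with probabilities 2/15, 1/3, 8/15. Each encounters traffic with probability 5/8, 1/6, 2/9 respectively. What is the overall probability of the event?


P(A) = P(A|B1)P(B1) + P(A|B2)P(B2) + P(A|B3)P(B3)
= 5/8*2/15 + 1/6*1/3 + 2/9*8/15
= 1/12 + 1/18 + 16/135 = 139/540

139/540


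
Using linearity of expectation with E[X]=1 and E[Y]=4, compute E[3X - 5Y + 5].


E[3X - 5Y + 5] = 3*E[X] - 5*E[Y] + 5
= (3)*(1) + (-5)*(4) + (5)
= 3 - 20 + 5 = -12

-12


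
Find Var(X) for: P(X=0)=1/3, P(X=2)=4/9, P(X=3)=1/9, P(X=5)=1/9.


E[X] = 16/9, E[X^2] = 50/9
Var(X) = E[X^2] - (E[X])^2 = 50/9 - (16/9)^2 = 194/81

194/81


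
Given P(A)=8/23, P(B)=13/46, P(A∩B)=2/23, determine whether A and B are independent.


P(A)*P(B) = 8/23*13/46 = 52/529
P(A∩B) = 2/23 != 52/529, so not independent

No, A and B are not independent


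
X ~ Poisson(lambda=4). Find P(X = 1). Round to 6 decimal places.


P(X=1) = e^(-4) * 4^1 / 1!
≈ 0.01831563889 * 4 / 1
≈ 0.073263

0.073263


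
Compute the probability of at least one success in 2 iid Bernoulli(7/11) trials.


P(at least one) = 1 - P(none)
P(none) = (1 - 7/11)^2 = (4/11)^2 = 16/121
P(at least one) = 1 - 16/121 = 105/121

105/121


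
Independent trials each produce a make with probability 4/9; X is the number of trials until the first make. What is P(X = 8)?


P(X=8) = (1-p)^7 * p = (5/9)^7 * 4/9
= 78125/4782969 * 4/9 = 312500/43046721

312500/43046721


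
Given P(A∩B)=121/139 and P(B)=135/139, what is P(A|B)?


P(A|B) = P(A∩B)/P(B) = (121/139)/(135/139) = 121/135

121/135


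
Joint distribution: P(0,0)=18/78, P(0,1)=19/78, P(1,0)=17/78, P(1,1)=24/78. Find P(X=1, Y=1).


Read from table: P(X=1, Y=1) = 24/78 = 4/13

4/13


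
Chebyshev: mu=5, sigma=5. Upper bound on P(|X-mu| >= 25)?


k = 25/5 = 5
Chebyshev: P(|X-mu| >= k*sigma) <= 1/k^2 = 1/5^2 = 1/25

1/25


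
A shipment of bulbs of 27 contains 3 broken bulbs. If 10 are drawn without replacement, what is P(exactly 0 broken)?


P(X=0) = C(3,0)*C(24,10) / C(27,10)
= 1*1961256 / 8436285
= 1961256/8436285 = 136/585

136/585


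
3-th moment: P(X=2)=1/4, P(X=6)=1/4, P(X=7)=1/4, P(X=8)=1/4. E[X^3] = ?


E[X^3] = sum(x^3 * P(x))
= 8*1/4 + 216*1/4 + 343*1/4 + 512*1/4
= 1079/4

1079/4


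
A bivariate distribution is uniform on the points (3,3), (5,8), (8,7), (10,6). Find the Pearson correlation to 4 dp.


Cov(X,Y) = 2.2500, Var(X) = 7.2500, Var(Y) = 3.5000
rho = Cov/(sqrt(VarX)*sqrt(VarY)) = 0.4467

0.4467


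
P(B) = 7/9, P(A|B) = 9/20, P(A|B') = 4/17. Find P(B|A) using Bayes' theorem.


P(A) = P(A|B)P(B) + P(A|B')P(B') = 9/20*7/9 + 4/17*2/9 = 1231/3060
P(B|A) = P(A|B)P(B)/P(A) = (7/20)/(1231/3060) = 1071/1231

1071/1231


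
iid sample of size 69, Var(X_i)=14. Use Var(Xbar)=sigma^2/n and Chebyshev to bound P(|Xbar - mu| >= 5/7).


Var(Xbar) = Var(X)/n = 14/69
Chebyshev: P(|Xbar-mu| >= 5/7) <= Var(Xbar)/(5/7)^2 = (14/69)/(25/49) = 686/1725

686/1725


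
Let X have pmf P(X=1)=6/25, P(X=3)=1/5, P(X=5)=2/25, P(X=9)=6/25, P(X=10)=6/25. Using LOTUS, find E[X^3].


E[X^3] = sum(g(x)*P(x))
= 1*6/25 + 27*1/5 + 125*2/25 + 729*6/25 + 1000*6/25
= 2153/5

2153/5


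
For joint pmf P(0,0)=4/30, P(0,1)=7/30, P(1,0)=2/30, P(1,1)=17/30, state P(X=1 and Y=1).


Read from table: P(X=1, Y=1) = 17/30

17/30


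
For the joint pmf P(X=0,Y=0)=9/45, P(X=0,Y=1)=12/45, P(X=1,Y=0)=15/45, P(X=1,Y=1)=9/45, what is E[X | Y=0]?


P(Y=0) = 24/45
E[X|Y=0] = (0*9 + 1*15)/24 = 15/24 = 5/8

5/8


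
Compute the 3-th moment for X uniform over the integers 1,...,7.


E[X^3] = (1/7) * sum(x^3 for x=1..7)
= 784/7 = 112

112


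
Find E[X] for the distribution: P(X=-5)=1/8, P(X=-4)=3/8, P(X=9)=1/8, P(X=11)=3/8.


E[X] = sum(x * P(x))
= -5*1/8 - 4*3/8 + 9*1/8 + 11*3/8
= 25/8

25/8


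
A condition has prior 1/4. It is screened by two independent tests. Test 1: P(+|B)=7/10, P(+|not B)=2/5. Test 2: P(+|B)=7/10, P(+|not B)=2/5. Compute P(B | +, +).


After test 1: P(+) = 7/10*1/4 + 2/5*3/4 = 19/40
P(B|+) = (7/40)/(19/40) = 7/19
After test 2 (use post1 as new prior): P(+) = 7/10*7/19 + 2/5*12/19 = 97/190
P(B|+,+) = (49/190)/(97/190) = 49/97

49/97


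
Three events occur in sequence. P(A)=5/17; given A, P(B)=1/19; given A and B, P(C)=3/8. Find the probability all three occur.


P(A∩B∩C) = P(A) * P(B|A) * P(C|A∩B)
= 5/17 * 1/19 * 3/8
= 5/323 * 3/8 = 15/2584

15/2584


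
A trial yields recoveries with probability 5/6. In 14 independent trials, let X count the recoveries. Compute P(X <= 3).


P(X<=3) = P(X=0) + P(X=1) + P(X=2) + P(X=3)
= 1/78364164096 + 35/39182082048 + 2275/78364164096 + 11375/19591041024
= 23923/39182082048

23923/39182082048


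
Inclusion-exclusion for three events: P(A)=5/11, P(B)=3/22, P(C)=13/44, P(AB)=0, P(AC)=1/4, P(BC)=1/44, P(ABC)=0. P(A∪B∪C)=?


P(A∪B∪C) = P(A)+P(B)+P(C) - P(AB)-P(AC)-P(BC) + P(ABC)
= 5/11+3/22+13/44 - 0-1/4-1/44 + 0
= 27/44

27/44


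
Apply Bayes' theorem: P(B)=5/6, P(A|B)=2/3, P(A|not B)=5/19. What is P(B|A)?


P(A) = P(A|B)P(B) + P(A|B')P(B') = 2/3*5/6 + 5/19*1/6 = 205/342
P(B|A) = P(A|B)P(B)/P(A) = (5/9)/(205/342) = 38/41

38/41


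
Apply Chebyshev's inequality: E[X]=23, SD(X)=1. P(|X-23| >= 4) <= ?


k = 4/1 = 4
Chebyshev: P(|X-mu| >= k*sigma) <= 1/k^2 = 1/4^2 = 1/16

1/16


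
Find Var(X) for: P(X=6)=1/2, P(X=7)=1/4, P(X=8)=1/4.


E[X] = 27/4, E[X^2] = 185/4
Var(X) = E[X^2] - (E[X])^2 = 185/4 - (27/4)^2 = 11/16

11/16


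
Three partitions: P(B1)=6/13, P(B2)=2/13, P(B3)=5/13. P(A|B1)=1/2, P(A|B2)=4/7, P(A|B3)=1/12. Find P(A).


P(A) = P(A|B1)P(B1) + P(A|B2)P(B2) + P(A|B3)P(B3)
= 1/2*6/13 + 4/7*2/13 + 1/12*5/13
= 3/13 + 8/91 + 5/156 = 383/1092

383/1092


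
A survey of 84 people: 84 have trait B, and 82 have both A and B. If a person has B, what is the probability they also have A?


P(A|B) = P(A∩B)/P(B) = (82/84)/(84/84) = 82/84 = 41/42

41/42


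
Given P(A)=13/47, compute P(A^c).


P(A') = 1 - P(A) = 1 - 13/47 = 34/47

34/47


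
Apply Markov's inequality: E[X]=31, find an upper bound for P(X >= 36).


Markov: P(X >= a) <= E[X]/a
P(X >= 36) <= 31/36

31/36


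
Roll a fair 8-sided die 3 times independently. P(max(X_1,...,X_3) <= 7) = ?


P(max <= 7) = P(all X_i <= 7) = (P(X_1 <= 7))^3
= (7/8)^3 = 343/512

343/512


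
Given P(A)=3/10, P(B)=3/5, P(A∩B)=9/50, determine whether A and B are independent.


P(A)*P(B) = 3/10*3/5 = 9/50
P(A∩B) = 9/50, which equals P(A)P(B), so independent

Yes, A and B are independent


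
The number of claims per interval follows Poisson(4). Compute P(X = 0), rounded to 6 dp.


P(X=0) = e^(-4) * 4^0 / 0!
≈ 0.01831563889 * 1 / 1
≈ 0.018316

0.018316


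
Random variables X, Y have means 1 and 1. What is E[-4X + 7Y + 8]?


E[-4X + 7Y + 8] = -4*E[X] + 7*E[Y] + 8
= (-4)*(1) + (7)*(1) + (8)
= -4 + 7 + 8 = 11

11


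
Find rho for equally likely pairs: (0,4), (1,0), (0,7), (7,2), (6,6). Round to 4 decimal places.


Cov(X,Y) = -0.6400, Var(X) = 9.3600, Var(Y) = 6.5600
rho = Cov/(sqrt(VarX)*sqrt(VarY)) = -0.0817

-0.0817


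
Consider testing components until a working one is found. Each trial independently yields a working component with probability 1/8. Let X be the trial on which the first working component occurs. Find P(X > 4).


P(X > 4) = P(first 4 trials all fail) = (1-p)^4 = (7/8)^4 = 2401/4096

2401/4096


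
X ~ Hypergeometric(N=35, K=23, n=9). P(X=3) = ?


P(X=3) = C(23,3)*C(12,6) / C(35,9)
= 1771*924 / 70607460
= 1636404/70607460 = 1771/76415

1771/76415


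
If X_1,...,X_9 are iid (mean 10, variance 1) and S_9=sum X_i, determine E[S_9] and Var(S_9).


E[S_n] = n*mu = 9*10 = 90
Var(S_n) = n*sigma^2 = 9*1 = 9

E[S_9]=90, Var(S_9)=9


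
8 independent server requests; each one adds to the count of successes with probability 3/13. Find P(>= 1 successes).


P(at least one) = 1 - P(none)
P(none) = (1 - 3/13)^8 = (10/13)^8 = 100000000/815730721
P(at least one) = 1 - 100000000/815730721 = 715730721/815730721

715730721/815730721


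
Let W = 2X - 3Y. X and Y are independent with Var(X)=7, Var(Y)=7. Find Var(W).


Independence => Cov(X,Y)=0
Var(2X - 3Y) = 2^2*Var(X) + (-3)^2*Var(Y)
= 4*7 + 9*7 = 91

91


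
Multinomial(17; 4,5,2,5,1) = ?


17! = 355687428096000
Denominator: 4!=24 * 5!=120 * 2!=2 * 5!=120 * 1!=1
Coefficient = 355687428096000 / 691200 = 514594080

514594080


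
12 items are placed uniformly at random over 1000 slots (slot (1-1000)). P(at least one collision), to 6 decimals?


P(all different) = prod((1000-i)/1000 for i=0..11) = 0.935893
P(at least one match) = 1 - 0.935893 = 0.064107

0.064107


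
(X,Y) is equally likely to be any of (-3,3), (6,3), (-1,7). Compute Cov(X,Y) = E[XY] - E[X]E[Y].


E[X]=2/3, E[Y]=13/3, E[XY]=2/3
Cov(X,Y) = E[XY] - E[X]E[Y] = 2/3 - 2/3*13/3 = -20/9

-20/9
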